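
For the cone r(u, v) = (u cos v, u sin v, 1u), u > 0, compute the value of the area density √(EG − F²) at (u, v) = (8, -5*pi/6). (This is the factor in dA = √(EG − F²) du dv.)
√(EG − F²)|_{(8, -5*pi/6)} = 8*sqrt(2)

E = 2, F = 0, G = u^2, so EG − F² = 2*u^2. Taking the positive square root: √(EG − F²) = sqrt(2)*Abs(u). At (u, v) = (8, -5*pi/6): 8*sqrt(2).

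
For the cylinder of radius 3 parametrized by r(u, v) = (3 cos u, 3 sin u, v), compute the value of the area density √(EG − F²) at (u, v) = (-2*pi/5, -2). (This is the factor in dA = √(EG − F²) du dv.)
√(EG − F²)|_{(-2*pi/5, -2)} = 3

E = 9, F = 0, G = 1, so EG − F² = 9. Taking the positive square root: √(EG − F²) = 3. At (u, v) = (-2*pi/5, -2): 3.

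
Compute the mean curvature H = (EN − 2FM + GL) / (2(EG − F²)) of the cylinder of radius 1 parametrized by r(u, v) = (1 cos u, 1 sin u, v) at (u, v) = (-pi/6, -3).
H = -1/2

With E = 1, F = 0, G = 1, L = -1, M = 0, N = 0, assemble
  H = (EN − 2FM + GL) / (2(EG − F²)) = -1/2.
At (u, v) = (-pi/6, -3): H = -1/2.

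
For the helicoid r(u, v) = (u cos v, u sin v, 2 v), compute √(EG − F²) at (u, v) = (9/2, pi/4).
√(EG − F²)|_{(9/2, pi/4)} = sqrt(97)/2

E = 1, F = 0, G = u^2 + 4; EG − F² = u^2 + 4; √(EG − F²) = sqrt(u^2 + 4). At the given point: sqrt(97)/2.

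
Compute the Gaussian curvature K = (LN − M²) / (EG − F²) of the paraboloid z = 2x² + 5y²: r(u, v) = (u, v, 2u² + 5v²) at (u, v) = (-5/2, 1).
K = 40/40401

Coefficients of the first fundamental form: E = 16*u^2 + 1, F = 40*u*v, G = 100*v^2 + 1.
Coefficients of the second fundamental form: L = 4/sqrt(16*u^2 + 100*v^2 + 1), M = 0, N = 10/sqrt(16*u^2 + 100*v^2 + 1).
Assemble K = (LN − M²)/(EG − F²) = 40/(256*u^4 + 3200*u^2*v^2 + 32*u^2 + 10000*v^4 + 200*v^2 + 1). At (u, v) = (-5/2, 1): K = 40/40401.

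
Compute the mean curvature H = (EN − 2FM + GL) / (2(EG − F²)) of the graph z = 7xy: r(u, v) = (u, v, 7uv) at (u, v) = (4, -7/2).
H = 38416*sqrt(5541)/30702681

With E = 49*v^2 + 1, F = 49*u*v, G = 49*u^2 + 1, L = 0, M = 7/sqrt(49*u^2 + 49*v^2 + 1), N = 0, assemble
  H = (EN − 2FM + GL) / (2(EG − F²)) = -343*u*v/(49*u^2 + 49*v^2 + 1)^(3/2).
At (u, v) = (4, -7/2): H = 38416*sqrt(5541)/30702681.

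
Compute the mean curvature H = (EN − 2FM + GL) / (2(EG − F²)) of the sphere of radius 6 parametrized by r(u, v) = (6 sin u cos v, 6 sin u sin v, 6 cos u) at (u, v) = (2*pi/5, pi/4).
H = -1/6

With E = 36, F = 0, G = 36*sin(u)^2, L = -6*sin(u)/Abs(sin(u)), M = 0, N = -6*sin(u)^3/Abs(sin(u)), assemble
  H = (EN − 2FM + GL) / (2(EG − F²)) = -sin(u)/(6*Abs(sin(u))).
At (u, v) = (2*pi/5, pi/4): H = -1/6.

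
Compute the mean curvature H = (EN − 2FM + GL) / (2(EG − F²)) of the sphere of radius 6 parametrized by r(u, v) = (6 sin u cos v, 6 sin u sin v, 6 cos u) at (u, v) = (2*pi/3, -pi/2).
H = -1/6

With E = 36, F = 0, G = 36*sin(u)^2, L = -6*sin(u)/Abs(sin(u)), M = 0, N = -6*sin(u)^3/Abs(sin(u)), assemble
  H = (EN − 2FM + GL) / (2(EG − F²)) = -sin(u)/(6*Abs(sin(u))).
At (u, v) = (2*pi/3, -pi/2): H = -1/6.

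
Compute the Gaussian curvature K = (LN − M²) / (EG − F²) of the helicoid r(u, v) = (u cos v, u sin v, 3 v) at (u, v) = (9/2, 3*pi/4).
K = -16/1521

Coefficients of the first fundamental form: E = 1, F = 0, G = u^2 + 9.
Coefficients of the second fundamental form: L = 0, M = -3/sqrt(u^2 + 9), N = 0.
Assemble K = (LN − M²)/(EG − F²) = -9/(u^2 + 9)^2. At (u, v) = (9/2, 3*pi/4): K = -16/1521.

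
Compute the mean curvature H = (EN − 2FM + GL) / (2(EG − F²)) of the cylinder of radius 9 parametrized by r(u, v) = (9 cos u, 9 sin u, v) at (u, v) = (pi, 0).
H = -1/18

With E = 81, F = 0, G = 1, L = -9, M = 0, N = 0, assemble
  H = (EN − 2FM + GL) / (2(EG − F²)) = -1/18.
At (u, v) = (pi, 0): H = -1/18.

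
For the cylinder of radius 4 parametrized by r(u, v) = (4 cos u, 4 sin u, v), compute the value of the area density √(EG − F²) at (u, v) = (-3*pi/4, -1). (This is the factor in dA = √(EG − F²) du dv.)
√(EG − F²)|_{(-3*pi/4, -1)} = 4

E = 16, F = 0, G = 1, so EG − F² = 16. Taking the positive square root: √(EG − F²) = 4. At (u, v) = (-3*pi/4, -1): 4.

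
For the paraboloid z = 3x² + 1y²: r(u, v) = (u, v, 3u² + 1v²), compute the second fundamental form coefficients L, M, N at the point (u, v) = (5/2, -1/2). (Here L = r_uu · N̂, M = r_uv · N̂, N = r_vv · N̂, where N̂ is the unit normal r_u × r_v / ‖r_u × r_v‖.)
L = 6*sqrt(227)/227;  M = 0;  N = 2*sqrt(227)/227

Compute the unit normal N̂(u, v) = (-6*u/sqrt(36*u^2 + 4*v^2 + 1), -2*v/sqrt(36*u^2 + 4*v^2 + 1), 1/sqrt(36*u^2 + 4*v^2 + 1)), and the second partials r_uu, r_uv, r_vv. Take dot products:
  L(u, v) = r_uu · N̂ = 6/sqrt(36*u^2 + 4*v^2 + 1),
  M(u, v) = r_uv · N̂ = 0,
  N(u, v) = r_vv · N̂ = 2/sqrt(36*u^2 + 4*v^2 + 1).
Evaluating at (u, v) = (5/2, -1/2):
  L = 6*sqrt(227)/227, M = 0, N = 2*sqrt(227)/227.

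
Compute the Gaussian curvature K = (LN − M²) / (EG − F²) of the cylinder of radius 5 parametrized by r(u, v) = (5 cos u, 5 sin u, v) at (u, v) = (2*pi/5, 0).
K = 0

Coefficients of the first fundamental form: E = 25, F = 0, G = 1.
Coefficients of the second fundamental form: L = -5, M = 0, N = 0.
Assemble K = (LN − M²)/(EG − F²) = 0. At (u, v) = (2*pi/5, 0): K = 0.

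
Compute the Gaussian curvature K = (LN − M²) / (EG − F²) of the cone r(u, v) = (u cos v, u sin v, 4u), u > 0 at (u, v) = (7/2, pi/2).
K = 0

Coefficients of the first fundamental form: E = 17, F = 0, G = u^2.
Coefficients of the second fundamental form: L = 0, M = 0, N = 4*sqrt(17)*u^2/(17*Abs(u)).
Assemble K = (LN − M²)/(EG − F²) = 0. At (u, v) = (7/2, pi/2): K = 0.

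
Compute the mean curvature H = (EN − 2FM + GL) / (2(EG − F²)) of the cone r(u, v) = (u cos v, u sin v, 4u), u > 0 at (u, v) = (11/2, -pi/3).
H = 4*sqrt(17)/187

With E = 17, F = 0, G = u^2, L = 0, M = 0, N = 4*sqrt(17)*u^2/(17*Abs(u)), assemble
  H = (EN − 2FM + GL) / (2(EG − F²)) = 2*sqrt(17)/(17*Abs(u)).
At (u, v) = (11/2, -pi/3): H = 4*sqrt(17)/187.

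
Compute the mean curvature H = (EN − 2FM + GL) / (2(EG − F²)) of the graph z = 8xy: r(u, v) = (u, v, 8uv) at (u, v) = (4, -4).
H = 8192*sqrt(2049)/4198401

With E = 64*v^2 + 1, F = 64*u*v, G = 64*u^2 + 1, L = 0, M = 8/sqrt(64*u^2 + 64*v^2 + 1), N = 0, assemble
  H = (EN − 2FM + GL) / (2(EG − F²)) = -512*u*v/(64*u^2 + 64*v^2 + 1)^(3/2).
At (u, v) = (4, -4): H = 8192*sqrt(2049)/4198401.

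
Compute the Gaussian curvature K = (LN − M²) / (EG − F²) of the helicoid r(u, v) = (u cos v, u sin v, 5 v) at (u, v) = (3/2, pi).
K = -400/11881

Coefficients of the first fundamental form: E = 1, F = 0, G = u^2 + 25.
Coefficients of the second fundamental form: L = 0, M = -5/sqrt(u^2 + 25), N = 0.
Assemble K = (LN − M²)/(EG − F²) = -25/(u^2 + 25)^2. At (u, v) = (3/2, pi): K = -400/11881.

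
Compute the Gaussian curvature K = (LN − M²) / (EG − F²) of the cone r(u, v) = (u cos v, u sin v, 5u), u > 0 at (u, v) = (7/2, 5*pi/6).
K = 0

Coefficients of the first fundamental form: E = 26, F = 0, G = u^2.
Coefficients of the second fundamental form: L = 0, M = 0, N = 5*sqrt(26)*u^2/(26*Abs(u)).
Assemble K = (LN − M²)/(EG − F²) = 0. At (u, v) = (7/2, 5*pi/6): K = 0.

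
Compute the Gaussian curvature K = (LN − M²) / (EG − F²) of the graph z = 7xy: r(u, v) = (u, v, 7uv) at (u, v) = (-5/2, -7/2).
K = -196/3294225

Coefficients of the first fundamental form: E = 49*v^2 + 1, F = 49*u*v, G = 49*u^2 + 1.
Coefficients of the second fundamental form: L = 0, M = 7/sqrt(49*u^2 + 49*v^2 + 1), N = 0.
Assemble K = (LN − M²)/(EG − F²) = -49/(2401*u^4 + 4802*u^2*v^2 + 98*u^2 + 2401*v^4 + 98*v^2 + 1). At (u, v) = (-5/2, -7/2): K = -196/3294225.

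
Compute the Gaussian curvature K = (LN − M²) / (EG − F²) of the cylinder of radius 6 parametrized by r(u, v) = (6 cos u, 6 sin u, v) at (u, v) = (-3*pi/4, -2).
K = 0

Coefficients of the first fundamental form: E = 36, F = 0, G = 1.
Coefficients of the second fundamental form: L = -6, M = 0, N = 0.
Assemble K = (LN − M²)/(EG − F²) = 0. At (u, v) = (-3*pi/4, -2): K = 0.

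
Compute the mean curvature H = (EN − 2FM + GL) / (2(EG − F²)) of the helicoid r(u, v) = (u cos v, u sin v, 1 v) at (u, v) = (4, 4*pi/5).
H = 0

With E = 1, F = 0, G = u^2 + 1, L = 0, M = -1/sqrt(u^2 + 1), N = 0, assemble
  H = (EN − 2FM + GL) / (2(EG − F²)) = 0.
At (u, v) = (4, 4*pi/5): H = 0.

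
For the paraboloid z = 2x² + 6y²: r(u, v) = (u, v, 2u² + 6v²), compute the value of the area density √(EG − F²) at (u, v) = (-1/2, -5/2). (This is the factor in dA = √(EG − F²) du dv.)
√(EG − F²)|_{(-1/2, -5/2)} = sqrt(905)

E = 16*u^2 + 1, F = 48*u*v, G = 144*v^2 + 1, so EG − F² = 16*u^2 + 144*v^2 + 1. Taking the positive square root: √(EG − F²) = sqrt(16*u^2 + 144*v^2 + 1). At (u, v) = (-1/2, -5/2): sqrt(905).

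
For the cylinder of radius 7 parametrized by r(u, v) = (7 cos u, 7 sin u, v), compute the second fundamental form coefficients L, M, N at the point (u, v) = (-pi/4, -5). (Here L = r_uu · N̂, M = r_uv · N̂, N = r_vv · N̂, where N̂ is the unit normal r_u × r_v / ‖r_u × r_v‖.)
L = -7;  M = 0;  N = 0

Compute the unit normal N̂(u, v) = (cos(u), sin(u), 0), and the second partials r_uu, r_uv, r_vv. Take dot products:
  L(u, v) = r_uu · N̂ = -7,
  M(u, v) = r_uv · N̂ = 0,
  N(u, v) = r_vv · N̂ = 0.
Evaluating at (u, v) = (-pi/4, -5):
  L = -7, M = 0, N = 0.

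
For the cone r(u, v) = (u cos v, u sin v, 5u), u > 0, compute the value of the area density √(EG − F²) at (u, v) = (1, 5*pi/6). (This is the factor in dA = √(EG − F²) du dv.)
√(EG − F²)|_{(1, 5*pi/6)} = sqrt(26)

E = 26, F = 0, G = u^2, so EG − F² = 26*u^2. Taking the positive square root: √(EG − F²) = sqrt(26)*Abs(u). At (u, v) = (1, 5*pi/6): sqrt(26).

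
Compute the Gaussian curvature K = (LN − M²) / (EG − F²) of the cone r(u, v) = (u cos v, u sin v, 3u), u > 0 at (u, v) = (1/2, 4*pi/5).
K = 0

Coefficients of the first fundamental form: E = 10, F = 0, G = u^2.
Coefficients of the second fundamental form: L = 0, M = 0, N = 3*sqrt(10)*u^2/(10*Abs(u)).
Assemble K = (LN − M²)/(EG − F²) = 0. At (u, v) = (1/2, 4*pi/5): K = 0.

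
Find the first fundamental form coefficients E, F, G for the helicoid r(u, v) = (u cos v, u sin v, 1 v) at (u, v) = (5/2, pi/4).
E = 1;  F = 0;  G = 29/4

Partials: r_u = (cos(v), sin(v), 0), r_v = (-u*sin(v), u*cos(v), 1). As functions of (u, v):
  E = r_u · r_u = 1,
  F = r_u · r_v = 0,
  G = r_v · r_v = u^2 + 1.
Evaluating at (u, v) = (5/2, pi/4): E = 1, F = 0, G = 29/4.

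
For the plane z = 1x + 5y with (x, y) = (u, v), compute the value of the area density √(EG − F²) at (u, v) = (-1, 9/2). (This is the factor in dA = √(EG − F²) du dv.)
√(EG − F²)|_{(-1, 9/2)} = 3*sqrt(3)

E = 2, F = 5, G = 26, so EG − F² = 27. Taking the positive square root: √(EG − F²) = 3*sqrt(3). At (u, v) = (-1, 9/2): 3*sqrt(3).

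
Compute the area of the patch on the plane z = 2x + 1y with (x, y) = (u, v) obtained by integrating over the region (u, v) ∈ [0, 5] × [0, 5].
Area = 25*sqrt(6)

Area = ∫∫ √(EG − F²) du dv with √(EG − F²) = sqrt(6). Integrating over [0, 5] × [0, 5] gives 25*sqrt(6).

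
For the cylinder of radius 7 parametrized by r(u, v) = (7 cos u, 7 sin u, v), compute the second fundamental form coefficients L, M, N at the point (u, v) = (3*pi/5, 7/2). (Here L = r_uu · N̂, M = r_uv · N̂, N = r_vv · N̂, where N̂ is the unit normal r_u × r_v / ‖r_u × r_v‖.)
L = -7;  M = 0;  N = 0

Compute the unit normal N̂(u, v) = (cos(u), sin(u), 0), and the second partials r_uu, r_uv, r_vv. Take dot products:
  L(u, v) = r_uu · N̂ = -7,
  M(u, v) = r_uv · N̂ = 0,
  N(u, v) = r_vv · N̂ = 0.
Evaluating at (u, v) = (3*pi/5, 7/2):
  L = -7, M = 0, N = 0.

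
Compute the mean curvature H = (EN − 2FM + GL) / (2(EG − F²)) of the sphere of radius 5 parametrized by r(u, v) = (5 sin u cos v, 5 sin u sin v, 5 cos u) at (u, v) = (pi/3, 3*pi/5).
H = -1/5

With E = 25, F = 0, G = 25*sin(u)^2, L = -5*sin(u)/Abs(sin(u)), M = 0, N = -5*sin(u)^3/Abs(sin(u)), assemble
  H = (EN − 2FM + GL) / (2(EG − F²)) = -sin(u)/(5*Abs(sin(u))).
At (u, v) = (pi/3, 3*pi/5): H = -1/5.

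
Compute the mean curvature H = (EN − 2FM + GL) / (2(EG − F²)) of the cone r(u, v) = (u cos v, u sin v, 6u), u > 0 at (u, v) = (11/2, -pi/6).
H = 6*sqrt(37)/407

With E = 37, F = 0, G = u^2, L = 0, M = 0, N = 6*sqrt(37)*u^2/(37*Abs(u)), assemble
  H = (EN − 2FM + GL) / (2(EG − F²)) = 3*sqrt(37)/(37*Abs(u)).
At (u, v) = (11/2, -pi/6): H = 6*sqrt(37)/407.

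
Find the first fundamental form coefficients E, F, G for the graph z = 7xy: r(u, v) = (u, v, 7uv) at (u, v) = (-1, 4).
E = 785;  F = -196;  G = 50

Partials: r_u = (1, 0, 7*v), r_v = (0, 1, 7*u). As functions of (u, v):
  E = r_u · r_u = 49*v^2 + 1,
  F = r_u · r_v = 49*u*v,
  G = r_v · r_v = 49*u^2 + 1.
Evaluating at (u, v) = (-1, 4): E = 785, F = -196, G = 50.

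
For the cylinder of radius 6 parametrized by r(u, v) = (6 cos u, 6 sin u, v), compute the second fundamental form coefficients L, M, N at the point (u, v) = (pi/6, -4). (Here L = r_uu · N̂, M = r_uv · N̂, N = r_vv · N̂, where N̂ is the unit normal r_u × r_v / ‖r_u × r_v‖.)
L = -6;  M = 0;  N = 0

Compute the unit normal N̂(u, v) = (cos(u), sin(u), 0), and the second partials r_uu, r_uv, r_vv. Take dot products:
  L(u, v) = r_uu · N̂ = -6,
  M(u, v) = r_uv · N̂ = 0,
  N(u, v) = r_vv · N̂ = 0.
Evaluating at (u, v) = (pi/6, -4):
  L = -6, M = 0, N = 0.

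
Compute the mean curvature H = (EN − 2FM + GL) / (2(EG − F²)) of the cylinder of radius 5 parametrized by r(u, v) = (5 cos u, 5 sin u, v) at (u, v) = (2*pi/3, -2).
H = -1/10

With E = 25, F = 0, G = 1, L = -5, M = 0, N = 0, assemble
  H = (EN − 2FM + GL) / (2(EG − F²)) = -1/10.
At (u, v) = (2*pi/3, -2): H = -1/10.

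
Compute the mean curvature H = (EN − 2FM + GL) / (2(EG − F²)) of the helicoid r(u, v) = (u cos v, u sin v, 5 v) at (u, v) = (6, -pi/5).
H = 0

With E = 1, F = 0, G = u^2 + 25, L = 0, M = -5/sqrt(u^2 + 25), N = 0, assemble
  H = (EN − 2FM + GL) / (2(EG − F²)) = 0.
At (u, v) = (6, -pi/5): H = 0.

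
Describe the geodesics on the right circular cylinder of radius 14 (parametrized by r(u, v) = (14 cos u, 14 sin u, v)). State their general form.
The cylinder is flat (K = 0) and locally isometric to the plane via the development (u, v) ↦ (14 u, v). Geodesics are the pre-images of straight lines: circles (v constant), vertical lines (u constant), and helices (v = c · u + d) for constants c, d.

A right cylinder has E = 14², F = 0, G = 1, so EG − F² = 14², and L = −14, M = N = 0, giving K = (LN − M²)/(EG − F²) = 0 everywhere. A flat surface is locally isometric to the Euclidean plane via the map (u, v) ↦ (14 u, v). Straight lines in the (x̃, ỹ) plane pull back to: (a) horizontal circles (v = const), (b) vertical generators (u = const), and (c) helices (14 u tan θ = v, i.e. v = c · u + d).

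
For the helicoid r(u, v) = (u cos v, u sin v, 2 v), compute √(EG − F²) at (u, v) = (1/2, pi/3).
√(EG − F²)|_{(1/2, pi/3)} = sqrt(17)/2

E = 1, F = 0, G = u^2 + 4; EG − F² = u^2 + 4; √(EG − F²) = sqrt(u^2 + 4). At the given point: sqrt(17)/2.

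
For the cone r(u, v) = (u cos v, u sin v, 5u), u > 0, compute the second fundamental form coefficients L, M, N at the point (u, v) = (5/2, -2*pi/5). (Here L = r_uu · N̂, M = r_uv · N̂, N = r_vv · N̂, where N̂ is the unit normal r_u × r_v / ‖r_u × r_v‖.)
L = 0;  M = 0;  N = 25*sqrt(26)/52

Compute the unit normal N̂(u, v) = (-5*sqrt(26)*u*cos(v)/(26*Abs(u)), -5*sqrt(26)*u*sin(v)/(26*Abs(u)), sqrt(26)*u/(26*Abs(u))), and the second partials r_uu, r_uv, r_vv. Take dot products:
  L(u, v) = r_uu · N̂ = 0,
  M(u, v) = r_uv · N̂ = 0,
  N(u, v) = r_vv · N̂ = 5*sqrt(26)*u^2/(26*Abs(u)).
Evaluating at (u, v) = (5/2, -2*pi/5):
  L = 0, M = 0, N = 25*sqrt(26)/52.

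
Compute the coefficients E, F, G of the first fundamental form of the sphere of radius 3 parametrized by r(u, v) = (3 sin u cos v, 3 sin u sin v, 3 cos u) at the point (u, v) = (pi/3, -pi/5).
E = 9;  F = 0;  G = 27/4

Partials: r_u = (3*cos(u)*cos(v), 3*sin(v)*cos(u), -3*sin(u)), r_v = (-3*sin(u)*sin(v), 3*sin(u)*cos(v), 0). As functions of (u, v):
  E = r_u · r_u = 9,
  F = r_u · r_v = 0,
  G = r_v · r_v = 9*sin(u)^2.
Evaluating at (u, v) = (pi/3, -pi/5): E = 9, F = 0, G = 27/4.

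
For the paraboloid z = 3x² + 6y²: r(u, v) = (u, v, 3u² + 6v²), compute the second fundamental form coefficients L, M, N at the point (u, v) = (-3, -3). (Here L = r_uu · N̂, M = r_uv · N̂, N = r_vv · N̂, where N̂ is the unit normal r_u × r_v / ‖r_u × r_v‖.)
L = 6*sqrt(1621)/1621;  M = 0;  N = 12*sqrt(1621)/1621

Compute the unit normal N̂(u, v) = (-6*u/sqrt(36*u^2 + 144*v^2 + 1), -12*v/sqrt(36*u^2 + 144*v^2 + 1), 1/sqrt(36*u^2 + 144*v^2 + 1)), and the second partials r_uu, r_uv, r_vv. Take dot products:
  L(u, v) = r_uu · N̂ = 6/sqrt(36*u^2 + 144*v^2 + 1),
  M(u, v) = r_uv · N̂ = 0,
  N(u, v) = r_vv · N̂ = 12/sqrt(36*u^2 + 144*v^2 + 1).
Evaluating at (u, v) = (-3, -3):
  L = 6*sqrt(1621)/1621, M = 0, N = 12*sqrt(1621)/1621.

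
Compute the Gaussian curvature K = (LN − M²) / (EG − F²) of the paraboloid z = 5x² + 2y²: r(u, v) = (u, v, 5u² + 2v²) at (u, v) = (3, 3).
K = 8/218405

Coefficients of the first fundamental form: E = 100*u^2 + 1, F = 40*u*v, G = 16*v^2 + 1.
Coefficients of the second fundamental form: L = 10/sqrt(100*u^2 + 16*v^2 + 1), M = 0, N = 4/sqrt(100*u^2 + 16*v^2 + 1).
Assemble K = (LN − M²)/(EG − F²) = 40/(10000*u^4 + 3200*u^2*v^2 + 200*u^2 + 256*v^4 + 32*v^2 + 1). At (u, v) = (3, 3): K = 8/218405.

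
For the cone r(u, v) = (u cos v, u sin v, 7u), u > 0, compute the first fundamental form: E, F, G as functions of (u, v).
E = 50;  F = 0;  G = u^2

Compute partials: r_u = (cos(v), sin(v), 7), r_v = (-u*sin(v), u*cos(v), 0). Then
  E = r_u · r_u = 50,
  F = r_u · r_v = 0,
  G = r_v · r_v = u^2.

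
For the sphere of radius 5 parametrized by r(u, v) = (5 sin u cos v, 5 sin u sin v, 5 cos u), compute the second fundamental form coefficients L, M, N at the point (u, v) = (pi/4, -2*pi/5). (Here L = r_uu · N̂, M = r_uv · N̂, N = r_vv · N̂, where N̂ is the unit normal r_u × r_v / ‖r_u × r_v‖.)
L = -5;  M = 0;  N = -5/2

Compute the unit normal N̂(u, v) = (sin(u)^2*cos(v)/Abs(sin(u)), sin(u)^2*sin(v)/Abs(sin(u)), sin(2*u)/(2*Abs(sin(u)))), and the second partials r_uu, r_uv, r_vv. Take dot products:
  L(u, v) = r_uu · N̂ = -5*sin(u)/Abs(sin(u)),
  M(u, v) = r_uv · N̂ = 0,
  N(u, v) = r_vv · N̂ = -5*sin(u)^3/Abs(sin(u)).
Evaluating at (u, v) = (pi/4, -2*pi/5):
  L = -5, M = 0, N = -5/2.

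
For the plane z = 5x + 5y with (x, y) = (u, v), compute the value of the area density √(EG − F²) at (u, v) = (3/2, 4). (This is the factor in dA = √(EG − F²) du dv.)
√(EG − F²)|_{(3/2, 4)} = sqrt(51)

E = 26, F = 25, G = 26, so EG − F² = 51. Taking the positive square root: √(EG − F²) = sqrt(51). At (u, v) = (3/2, 4): sqrt(51).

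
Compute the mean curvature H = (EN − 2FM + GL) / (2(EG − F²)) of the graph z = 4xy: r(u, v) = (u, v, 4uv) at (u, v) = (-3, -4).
H = -768*sqrt(401)/160801

With E = 16*v^2 + 1, F = 16*u*v, G = 16*u^2 + 1, L = 0, M = 4/sqrt(16*u^2 + 16*v^2 + 1), N = 0, assemble
  H = (EN − 2FM + GL) / (2(EG − F²)) = -64*u*v/(16*u^2 + 16*v^2 + 1)^(3/2).
At (u, v) = (-3, -4): H = -768*sqrt(401)/160801.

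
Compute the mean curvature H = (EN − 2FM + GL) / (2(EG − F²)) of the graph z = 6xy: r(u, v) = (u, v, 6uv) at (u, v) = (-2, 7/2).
H = 378*sqrt(586)/85849

With E = 36*v^2 + 1, F = 36*u*v, G = 36*u^2 + 1, L = 0, M = 6/sqrt(36*u^2 + 36*v^2 + 1), N = 0, assemble
  H = (EN − 2FM + GL) / (2(EG − F²)) = -216*u*v/(36*u^2 + 36*v^2 + 1)^(3/2).
At (u, v) = (-2, 7/2): H = 378*sqrt(586)/85849.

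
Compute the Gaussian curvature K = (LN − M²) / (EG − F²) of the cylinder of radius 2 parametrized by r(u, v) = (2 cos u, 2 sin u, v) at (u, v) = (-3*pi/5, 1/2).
K = 0

Coefficients of the first fundamental form: E = 4, F = 0, G = 1.
Coefficients of the second fundamental form: L = -2, M = 0, N = 0.
Assemble K = (LN − M²)/(EG − F²) = 0. At (u, v) = (-3*pi/5, 1/2): K = 0.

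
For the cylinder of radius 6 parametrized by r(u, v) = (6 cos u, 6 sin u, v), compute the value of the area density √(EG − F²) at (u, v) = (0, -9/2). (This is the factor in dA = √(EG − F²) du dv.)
√(EG − F²)|_{(0, -9/2)} = 6

E = 36, F = 0, G = 1, so EG − F² = 36. Taking the positive square root: √(EG − F²) = 6. At (u, v) = (0, -9/2): 6.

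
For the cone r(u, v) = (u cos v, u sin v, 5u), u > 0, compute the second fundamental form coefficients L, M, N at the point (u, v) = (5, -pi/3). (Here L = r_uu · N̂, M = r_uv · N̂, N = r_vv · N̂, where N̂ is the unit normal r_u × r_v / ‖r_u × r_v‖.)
L = 0;  M = 0;  N = 25*sqrt(26)/26

Compute the unit normal N̂(u, v) = (-5*sqrt(26)*u*cos(v)/(26*Abs(u)), -5*sqrt(26)*u*sin(v)/(26*Abs(u)), sqrt(26)*u/(26*Abs(u))), and the second partials r_uu, r_uv, r_vv. Take dot products:
  L(u, v) = r_uu · N̂ = 0,
  M(u, v) = r_uv · N̂ = 0,
  N(u, v) = r_vv · N̂ = 5*sqrt(26)*u^2/(26*Abs(u)).
Evaluating at (u, v) = (5, -pi/3):
  L = 0, M = 0, N = 25*sqrt(26)/26.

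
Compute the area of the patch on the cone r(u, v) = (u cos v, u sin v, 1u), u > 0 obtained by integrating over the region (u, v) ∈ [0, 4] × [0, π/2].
Area = 4*sqrt(2)*pi

Area = ∫∫ √(EG − F²) du dv with √(EG − F²) = sqrt(2)*Abs(u). Integrating over [0, 4] × [0, π/2] gives 4*sqrt(2)*pi.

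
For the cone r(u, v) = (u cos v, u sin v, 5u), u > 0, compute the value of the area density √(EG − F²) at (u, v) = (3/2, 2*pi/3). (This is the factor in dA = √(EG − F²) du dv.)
√(EG − F²)|_{(3/2, 2*pi/3)} = 3*sqrt(26)/2

E = 26, F = 0, G = u^2, so EG − F² = 26*u^2. Taking the positive square root: √(EG − F²) = sqrt(26)*Abs(u). At (u, v) = (3/2, 2*pi/3): 3*sqrt(26)/2.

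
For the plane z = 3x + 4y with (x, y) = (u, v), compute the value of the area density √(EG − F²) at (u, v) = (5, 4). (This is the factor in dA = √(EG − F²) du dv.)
√(EG − F²)|_{(5, 4)} = sqrt(26)

E = 10, F = 12, G = 17, so EG − F² = 26. Taking the positive square root: √(EG − F²) = sqrt(26). At (u, v) = (5, 4): sqrt(26).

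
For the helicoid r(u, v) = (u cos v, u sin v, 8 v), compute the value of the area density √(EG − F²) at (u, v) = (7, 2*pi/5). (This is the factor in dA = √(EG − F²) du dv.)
√(EG − F²)|_{(7, 2*pi/5)} = sqrt(113)

E = 1, F = 0, G = u^2 + 64, so EG − F² = u^2 + 64. Taking the positive square root: √(EG − F²) = sqrt(u^2 + 64). At (u, v) = (7, 2*pi/5): sqrt(113).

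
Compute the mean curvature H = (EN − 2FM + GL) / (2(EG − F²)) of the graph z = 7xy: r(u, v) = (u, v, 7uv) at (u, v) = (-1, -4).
H = -343*sqrt(834)/173889

With E = 49*v^2 + 1, F = 49*u*v, G = 49*u^2 + 1, L = 0, M = 7/sqrt(49*u^2 + 49*v^2 + 1), N = 0, assemble
  H = (EN − 2FM + GL) / (2(EG − F²)) = -343*u*v/(49*u^2 + 49*v^2 + 1)^(3/2).
At (u, v) = (-1, -4): H = -343*sqrt(834)/173889.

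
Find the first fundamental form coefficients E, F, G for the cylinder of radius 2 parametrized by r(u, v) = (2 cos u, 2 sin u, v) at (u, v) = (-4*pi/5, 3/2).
E = 4;  F = 0;  G = 1

Partials: r_u = (-2*sin(u), 2*cos(u), 0), r_v = (0, 0, 1). As functions of (u, v):
  E = r_u · r_u = 4,
  F = r_u · r_v = 0,
  G = r_v · r_v = 1.
Evaluating at (u, v) = (-4*pi/5, 3/2): E = 4, F = 0, G = 1.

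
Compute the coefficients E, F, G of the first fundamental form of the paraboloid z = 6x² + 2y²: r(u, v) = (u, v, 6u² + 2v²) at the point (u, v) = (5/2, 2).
E = 901;  F = 240;  G = 65

Partials: r_u = (1, 0, 12*u), r_v = (0, 1, 4*v). As functions of (u, v):
  E = r_u · r_u = 144*u^2 + 1,
  F = r_u · r_v = 48*u*v,
  G = r_v · r_v = 16*v^2 + 1.
Evaluating at (u, v) = (5/2, 2): E = 901, F = 240, G = 65.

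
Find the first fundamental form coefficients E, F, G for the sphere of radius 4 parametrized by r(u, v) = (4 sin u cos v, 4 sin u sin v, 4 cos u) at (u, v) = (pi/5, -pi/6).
E = 16;  F = 0;  G = 10 - 2*sqrt(5)

Partials: r_u = (4*cos(u)*cos(v), 4*sin(v)*cos(u), -4*sin(u)), r_v = (-4*sin(u)*sin(v), 4*sin(u)*cos(v), 0). As functions of (u, v):
  E = r_u · r_u = 16,
  F = r_u · r_v = 0,
  G = r_v · r_v = 16*sin(u)^2.
Evaluating at (u, v) = (pi/5, -pi/6): E = 16, F = 0, G = 10 - 2*sqrt(5).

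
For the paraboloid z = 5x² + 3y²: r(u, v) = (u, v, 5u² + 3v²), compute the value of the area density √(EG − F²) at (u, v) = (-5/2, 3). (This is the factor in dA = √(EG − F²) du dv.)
√(EG − F²)|_{(-5/2, 3)} = 5*sqrt(38)

E = 100*u^2 + 1, F = 60*u*v, G = 36*v^2 + 1, so EG − F² = 100*u^2 + 36*v^2 + 1. Taking the positive square root: √(EG − F²) = sqrt(100*u^2 + 36*v^2 + 1). At (u, v) = (-5/2, 3): 5*sqrt(38).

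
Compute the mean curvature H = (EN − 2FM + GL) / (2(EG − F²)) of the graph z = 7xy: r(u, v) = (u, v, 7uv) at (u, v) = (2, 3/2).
H = -8232*sqrt(1229)/1510441

With E = 49*v^2 + 1, F = 49*u*v, G = 49*u^2 + 1, L = 0, M = 7/sqrt(49*u^2 + 49*v^2 + 1), N = 0, assemble
  H = (EN − 2FM + GL) / (2(EG − F²)) = -343*u*v/(49*u^2 + 49*v^2 + 1)^(3/2).
At (u, v) = (2, 3/2): H = -8232*sqrt(1229)/1510441.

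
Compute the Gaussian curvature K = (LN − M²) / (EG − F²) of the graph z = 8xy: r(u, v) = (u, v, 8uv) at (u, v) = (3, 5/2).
K = -64/954529

Coefficients of the first fundamental form: E = 64*v^2 + 1, F = 64*u*v, G = 64*u^2 + 1.
Coefficients of the second fundamental form: L = 0, M = 8/sqrt(64*u^2 + 64*v^2 + 1), N = 0.
Assemble K = (LN − M²)/(EG − F²) = -64/(4096*u^4 + 8192*u^2*v^2 + 128*u^2 + 4096*v^4 + 128*v^2 + 1). At (u, v) = (3, 5/2): K = -64/954529.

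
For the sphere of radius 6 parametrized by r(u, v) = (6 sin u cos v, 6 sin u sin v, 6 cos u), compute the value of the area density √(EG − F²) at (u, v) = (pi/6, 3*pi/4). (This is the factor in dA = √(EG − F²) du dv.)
√(EG − F²)|_{(pi/6, 3*pi/4)} = 18

E = 36, F = 0, G = 36*sin(u)^2, so EG − F² = 1296*sin(u)^2. Taking the positive square root: √(EG − F²) = 36*Abs(sin(u)). At (u, v) = (pi/6, 3*pi/4): 18.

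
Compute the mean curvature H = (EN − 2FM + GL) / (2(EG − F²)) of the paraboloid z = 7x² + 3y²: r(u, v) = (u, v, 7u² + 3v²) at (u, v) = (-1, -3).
H = 2866*sqrt(521)/271441

With E = 196*u^2 + 1, F = 84*u*v, G = 36*v^2 + 1, L = 14/sqrt(196*u^2 + 36*v^2 + 1), M = 0, N = 6/sqrt(196*u^2 + 36*v^2 + 1), assemble
  H = (EN − 2FM + GL) / (2(EG − F²)) = 2*(294*u^2 + 126*v^2 + 5)/(196*u^2 + 36*v^2 + 1)^(3/2).
At (u, v) = (-1, -3): H = 2866*sqrt(521)/271441.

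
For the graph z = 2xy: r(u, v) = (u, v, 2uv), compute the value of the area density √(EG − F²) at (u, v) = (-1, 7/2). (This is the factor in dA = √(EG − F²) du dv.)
√(EG − F²)|_{(-1, 7/2)} = 3*sqrt(6)

E = 4*v^2 + 1, F = 4*u*v, G = 4*u^2 + 1, so EG − F² = 4*u^2 + 4*v^2 + 1. Taking the positive square root: √(EG − F²) = sqrt(4*u^2 + 4*v^2 + 1). At (u, v) = (-1, 7/2): 3*sqrt(6).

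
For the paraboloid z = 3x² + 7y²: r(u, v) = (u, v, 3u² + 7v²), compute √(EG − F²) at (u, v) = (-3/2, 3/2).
√(EG − F²)|_{(-3/2, 3/2)} = sqrt(523)

E = 36*u^2 + 1, F = 84*u*v, G = 196*v^2 + 1; EG − F² = 36*u^2 + 196*v^2 + 1; √(EG − F²) = sqrt(36*u^2 + 196*v^2 + 1). At the given point: sqrt(523).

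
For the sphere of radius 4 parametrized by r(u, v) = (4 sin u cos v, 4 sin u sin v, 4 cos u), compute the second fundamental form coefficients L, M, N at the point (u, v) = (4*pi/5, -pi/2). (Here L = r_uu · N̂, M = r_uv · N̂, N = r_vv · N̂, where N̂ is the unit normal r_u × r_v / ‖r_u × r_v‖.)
L = -4;  M = 0;  N = -5/2 + sqrt(5)/2

Compute the unit normal N̂(u, v) = (sin(u)^2*cos(v)/Abs(sin(u)), sin(u)^2*sin(v)/Abs(sin(u)), sin(2*u)/(2*Abs(sin(u)))), and the second partials r_uu, r_uv, r_vv. Take dot products:
  L(u, v) = r_uu · N̂ = -4*sin(u)/Abs(sin(u)),
  M(u, v) = r_uv · N̂ = 0,
  N(u, v) = r_vv · N̂ = -4*sin(u)^3/Abs(sin(u)).
Evaluating at (u, v) = (4*pi/5, -pi/2):
  L = -4, M = 0, N = -5/2 + sqrt(5)/2.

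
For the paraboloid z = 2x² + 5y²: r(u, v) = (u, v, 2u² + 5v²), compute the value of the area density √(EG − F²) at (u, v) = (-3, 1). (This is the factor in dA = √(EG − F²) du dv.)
√(EG − F²)|_{(-3, 1)} = 7*sqrt(5)

E = 16*u^2 + 1, F = 40*u*v, G = 100*v^2 + 1, so EG − F² = 16*u^2 + 100*v^2 + 1. Taking the positive square root: √(EG − F²) = sqrt(16*u^2 + 100*v^2 + 1). At (u, v) = (-3, 1): 7*sqrt(5).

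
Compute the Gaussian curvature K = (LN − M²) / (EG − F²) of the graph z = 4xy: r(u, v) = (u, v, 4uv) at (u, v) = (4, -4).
K = -16/263169

Coefficients of the first fundamental form: E = 16*v^2 + 1, F = 16*u*v, G = 16*u^2 + 1.
Coefficients of the second fundamental form: L = 0, M = 4/sqrt(16*u^2 + 16*v^2 + 1), N = 0.
Assemble K = (LN − M²)/(EG − F²) = -16/(256*u^4 + 512*u^2*v^2 + 32*u^2 + 256*v^4 + 32*v^2 + 1). At (u, v) = (4, -4): K = -16/263169.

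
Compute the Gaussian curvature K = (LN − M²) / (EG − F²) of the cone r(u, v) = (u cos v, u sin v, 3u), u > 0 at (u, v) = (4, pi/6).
K = 0

Coefficients of the first fundamental form: E = 10, F = 0, G = u^2.
Coefficients of the second fundamental form: L = 0, M = 0, N = 3*sqrt(10)*u^2/(10*Abs(u)).
Assemble K = (LN − M²)/(EG − F²) = 0. At (u, v) = (4, pi/6): K = 0.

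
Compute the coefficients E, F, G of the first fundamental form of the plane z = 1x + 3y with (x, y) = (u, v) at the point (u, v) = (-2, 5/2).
E = 2;  F = 3;  G = 10

Partials: r_u = (1, 0, 1), r_v = (0, 1, 3). As functions of (u, v):
  E = r_u · r_u = 2,
  F = r_u · r_v = 3,
  G = r_v · r_v = 10.
Evaluating at (u, v) = (-2, 5/2): E = 2, F = 3, G = 10.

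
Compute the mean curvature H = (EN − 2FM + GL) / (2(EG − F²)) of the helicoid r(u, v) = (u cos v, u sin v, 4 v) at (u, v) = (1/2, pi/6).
H = 0

With E = 1, F = 0, G = u^2 + 16, L = 0, M = -4/sqrt(u^2 + 16), N = 0, assemble
  H = (EN − 2FM + GL) / (2(EG − F²)) = 0.
At (u, v) = (1/2, pi/6): H = 0.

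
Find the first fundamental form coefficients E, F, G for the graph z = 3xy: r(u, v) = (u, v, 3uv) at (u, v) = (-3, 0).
E = 1;  F = 0;  G = 82

Partials: r_u = (1, 0, 3*v), r_v = (0, 1, 3*u). As functions of (u, v):
  E = r_u · r_u = 9*v^2 + 1,
  F = r_u · r_v = 9*u*v,
  G = r_v · r_v = 9*u^2 + 1.
Evaluating at (u, v) = (-3, 0): E = 1, F = 0, G = 82.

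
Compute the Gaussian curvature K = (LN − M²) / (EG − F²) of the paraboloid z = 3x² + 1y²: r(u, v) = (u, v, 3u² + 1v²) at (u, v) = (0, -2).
K = 12/289

Coefficients of the first fundamental form: E = 36*u^2 + 1, F = 12*u*v, G = 4*v^2 + 1.
Coefficients of the second fundamental form: L = 6/sqrt(36*u^2 + 4*v^2 + 1), M = 0, N = 2/sqrt(36*u^2 + 4*v^2 + 1).
Assemble K = (LN − M²)/(EG − F²) = 12/(1296*u^4 + 288*u^2*v^2 + 72*u^2 + 16*v^4 + 8*v^2 + 1). At (u, v) = (0, -2): K = 12/289.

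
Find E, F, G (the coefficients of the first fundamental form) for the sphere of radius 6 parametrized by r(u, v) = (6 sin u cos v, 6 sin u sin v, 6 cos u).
E = 36;  F = 0;  G = 36*sin(u)^2

Compute partials: r_u = (6*cos(u)*cos(v), 6*sin(v)*cos(u), -6*sin(u)), r_v = (-6*sin(u)*sin(v), 6*sin(u)*cos(v), 0). Then
  E = r_u · r_u = 36,
  F = r_u · r_v = 0,
  G = r_v · r_v = 36*sin(u)^2.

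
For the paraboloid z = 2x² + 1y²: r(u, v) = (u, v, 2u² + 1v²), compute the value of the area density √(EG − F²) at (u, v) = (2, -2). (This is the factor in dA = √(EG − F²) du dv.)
√(EG − F²)|_{(2, -2)} = 9

E = 16*u^2 + 1, F = 8*u*v, G = 4*v^2 + 1, so EG − F² = 16*u^2 + 4*v^2 + 1. Taking the positive square root: √(EG − F²) = sqrt(16*u^2 + 4*v^2 + 1). At (u, v) = (2, -2): 9.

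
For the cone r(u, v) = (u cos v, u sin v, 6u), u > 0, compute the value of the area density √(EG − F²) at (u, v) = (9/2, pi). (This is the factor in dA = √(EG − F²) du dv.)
√(EG − F²)|_{(9/2, pi)} = 9*sqrt(37)/2

E = 37, F = 0, G = u^2, so EG − F² = 37*u^2. Taking the positive square root: √(EG − F²) = sqrt(37)*Abs(u). At (u, v) = (9/2, pi): 9*sqrt(37)/2.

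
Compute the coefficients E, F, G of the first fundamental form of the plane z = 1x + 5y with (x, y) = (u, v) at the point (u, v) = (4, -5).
E = 2;  F = 5;  G = 26

Partials: r_u = (1, 0, 1), r_v = (0, 1, 5). As functions of (u, v):
  E = r_u · r_u = 2,
  F = r_u · r_v = 5,
  G = r_v · r_v = 26.
Evaluating at (u, v) = (4, -5): E = 2, F = 5, G = 26.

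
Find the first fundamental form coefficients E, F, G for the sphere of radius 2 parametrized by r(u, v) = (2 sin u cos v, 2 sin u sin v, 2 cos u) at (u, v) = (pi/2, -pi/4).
E = 4;  F = 0;  G = 4

Partials: r_u = (2*cos(u)*cos(v), 2*sin(v)*cos(u), -2*sin(u)), r_v = (-2*sin(u)*sin(v), 2*sin(u)*cos(v), 0). As functions of (u, v):
  E = r_u · r_u = 4,
  F = r_u · r_v = 0,
  G = r_v · r_v = 4*sin(u)^2.
Evaluating at (u, v) = (pi/2, -pi/4): E = 4, F = 0, G = 4.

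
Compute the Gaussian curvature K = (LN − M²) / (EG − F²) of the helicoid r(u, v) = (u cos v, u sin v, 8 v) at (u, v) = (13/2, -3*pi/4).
K = -1024/180625

Coefficients of the first fundamental form: E = 1, F = 0, G = u^2 + 64.
Coefficients of the second fundamental form: L = 0, M = -8/sqrt(u^2 + 64), N = 0.
Assemble K = (LN − M²)/(EG − F²) = -64/(u^2 + 64)^2. At (u, v) = (13/2, -3*pi/4): K = -1024/180625.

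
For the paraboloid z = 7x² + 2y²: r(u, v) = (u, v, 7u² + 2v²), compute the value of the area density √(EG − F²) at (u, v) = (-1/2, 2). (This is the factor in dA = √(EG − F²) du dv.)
√(EG − F²)|_{(-1/2, 2)} = sqrt(114)

E = 196*u^2 + 1, F = 56*u*v, G = 16*v^2 + 1, so EG − F² = 196*u^2 + 16*v^2 + 1. Taking the positive square root: √(EG − F²) = sqrt(196*u^2 + 16*v^2 + 1). At (u, v) = (-1/2, 2): sqrt(114).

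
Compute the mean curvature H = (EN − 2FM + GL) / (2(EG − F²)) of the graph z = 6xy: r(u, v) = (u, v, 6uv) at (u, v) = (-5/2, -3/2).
H = -810*sqrt(307)/94249

With E = 36*v^2 + 1, F = 36*u*v, G = 36*u^2 + 1, L = 0, M = 6/sqrt(36*u^2 + 36*v^2 + 1), N = 0, assemble
  H = (EN − 2FM + GL) / (2(EG − F²)) = -216*u*v/(36*u^2 + 36*v^2 + 1)^(3/2).
At (u, v) = (-5/2, -3/2): H = -810*sqrt(307)/94249.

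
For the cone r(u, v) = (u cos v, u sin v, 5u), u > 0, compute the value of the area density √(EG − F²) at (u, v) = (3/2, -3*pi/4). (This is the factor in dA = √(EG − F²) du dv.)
√(EG − F²)|_{(3/2, -3*pi/4)} = 3*sqrt(26)/2

E = 26, F = 0, G = u^2, so EG − F² = 26*u^2. Taking the positive square root: √(EG − F²) = sqrt(26)*Abs(u). At (u, v) = (3/2, -3*pi/4): 3*sqrt(26)/2.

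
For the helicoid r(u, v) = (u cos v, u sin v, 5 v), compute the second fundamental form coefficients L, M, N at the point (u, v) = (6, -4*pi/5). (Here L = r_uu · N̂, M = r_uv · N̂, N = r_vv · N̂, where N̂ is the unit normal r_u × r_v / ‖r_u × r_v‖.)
L = 0;  M = -5*sqrt(61)/61;  N = 0

Compute the unit normal N̂(u, v) = (5*sin(v)/sqrt(u^2 + 25), -5*cos(v)/sqrt(u^2 + 25), u/sqrt(u^2 + 25)), and the second partials r_uu, r_uv, r_vv. Take dot products:
  L(u, v) = r_uu · N̂ = 0,
  M(u, v) = r_uv · N̂ = -5/sqrt(u^2 + 25),
  N(u, v) = r_vv · N̂ = 0.
Evaluating at (u, v) = (6, -4*pi/5):
  L = 0, M = -5*sqrt(61)/61, N = 0.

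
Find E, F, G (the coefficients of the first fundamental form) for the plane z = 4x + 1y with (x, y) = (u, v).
E = 17;  F = 4;  G = 2

Compute partials: r_u = (1, 0, 4), r_v = (0, 1, 1). Then
  E = r_u · r_u = 17,
  F = r_u · r_v = 4,
  G = r_v · r_v = 2.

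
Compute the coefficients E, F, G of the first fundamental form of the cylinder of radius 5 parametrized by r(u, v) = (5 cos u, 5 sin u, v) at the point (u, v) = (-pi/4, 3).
E = 25;  F = 0;  G = 1

Partials: r_u = (-5*sin(u), 5*cos(u), 0), r_v = (0, 0, 1). As functions of (u, v):
  E = r_u · r_u = 25,
  F = r_u · r_v = 0,
  G = r_v · r_v = 1.
Evaluating at (u, v) = (-pi/4, 3): E = 25, F = 0, G = 1.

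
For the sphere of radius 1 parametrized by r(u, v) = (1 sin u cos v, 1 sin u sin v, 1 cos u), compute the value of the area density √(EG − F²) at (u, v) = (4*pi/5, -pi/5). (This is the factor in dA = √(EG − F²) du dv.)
√(EG − F²)|_{(4*pi/5, -pi/5)} = sqrt(10 - 2*sqrt(5))/4

E = 1, F = 0, G = sin(u)^2, so EG − F² = sin(u)^2. Taking the positive square root: √(EG − F²) = Abs(sin(u)). At (u, v) = (4*pi/5, -pi/5): sqrt(10 - 2*sqrt(5))/4.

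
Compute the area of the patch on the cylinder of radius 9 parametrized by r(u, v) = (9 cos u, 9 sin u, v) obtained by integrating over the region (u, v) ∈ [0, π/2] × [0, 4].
Area = 18*pi

Area = ∫∫ √(EG − F²) du dv with √(EG − F²) = 9. Integrating over [0, π/2] × [0, 4] gives 18*pi.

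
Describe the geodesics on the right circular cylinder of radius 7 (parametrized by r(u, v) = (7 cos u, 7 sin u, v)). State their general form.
The cylinder is flat (K = 0) and locally isometric to the plane via the development (u, v) ↦ (7 u, v). Geodesics are the pre-images of straight lines: circles (v constant), vertical lines (u constant), and helices (v = c · u + d) for constants c, d.

A right cylinder has E = 7², F = 0, G = 1, so EG − F² = 7², and L = −7, M = N = 0, giving K = (LN − M²)/(EG − F²) = 0 everywhere. A flat surface is locally isometric to the Euclidean plane via the map (u, v) ↦ (7 u, v). Straight lines in the (x̃, ỹ) plane pull back to: (a) horizontal circles (v = const), (b) vertical generators (u = const), and (c) helices (7 u tan θ = v, i.e. v = c · u + d).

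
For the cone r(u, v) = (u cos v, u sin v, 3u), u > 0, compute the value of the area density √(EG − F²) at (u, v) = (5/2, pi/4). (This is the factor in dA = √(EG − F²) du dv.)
√(EG − F²)|_{(5/2, pi/4)} = 5*sqrt(10)/2

E = 10, F = 0, G = u^2, so EG − F² = 10*u^2. Taking the positive square root: √(EG − F²) = sqrt(10)*Abs(u). At (u, v) = (5/2, pi/4): 5*sqrt(10)/2.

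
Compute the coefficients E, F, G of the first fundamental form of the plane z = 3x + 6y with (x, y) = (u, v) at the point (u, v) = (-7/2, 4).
E = 10;  F = 18;  G = 37

Partials: r_u = (1, 0, 3), r_v = (0, 1, 6). As functions of (u, v):
  E = r_u · r_u = 10,
  F = r_u · r_v = 18,
  G = r_v · r_v = 37.
Evaluating at (u, v) = (-7/2, 4): E = 10, F = 18, G = 37.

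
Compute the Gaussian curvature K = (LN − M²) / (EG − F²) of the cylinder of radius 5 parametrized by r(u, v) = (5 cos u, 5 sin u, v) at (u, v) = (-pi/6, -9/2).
K = 0

Coefficients of the first fundamental form: E = 25, F = 0, G = 1.
Coefficients of the second fundamental form: L = -5, M = 0, N = 0.
Assemble K = (LN − M²)/(EG − F²) = 0. At (u, v) = (-pi/6, -9/2): K = 0.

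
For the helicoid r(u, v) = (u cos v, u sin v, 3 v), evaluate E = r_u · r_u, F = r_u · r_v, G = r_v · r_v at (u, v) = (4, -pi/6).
E = 1;  F = 0;  G = 25

Partials: r_u = (cos(v), sin(v), 0), r_v = (-u*sin(v), u*cos(v), 3). As functions of (u, v):
  E = r_u · r_u = 1,
  F = r_u · r_v = 0,
  G = r_v · r_v = u^2 + 9.
Evaluating at (u, v) = (4, -pi/6): E = 1, F = 0, G = 25.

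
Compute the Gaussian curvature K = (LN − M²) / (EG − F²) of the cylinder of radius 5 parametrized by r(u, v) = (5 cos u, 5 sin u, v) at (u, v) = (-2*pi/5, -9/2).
K = 0

Coefficients of the first fundamental form: E = 25, F = 0, G = 1.
Coefficients of the second fundamental form: L = -5, M = 0, N = 0.
Assemble K = (LN − M²)/(EG − F²) = 0. At (u, v) = (-2*pi/5, -9/2): K = 0.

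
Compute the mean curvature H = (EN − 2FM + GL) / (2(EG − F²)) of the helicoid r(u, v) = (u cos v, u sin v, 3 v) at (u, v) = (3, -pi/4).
H = 0

With E = 1, F = 0, G = u^2 + 9, L = 0, M = -3/sqrt(u^2 + 9), N = 0, assemble
  H = (EN − 2FM + GL) / (2(EG − F²)) = 0.
At (u, v) = (3, -pi/4): H = 0.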